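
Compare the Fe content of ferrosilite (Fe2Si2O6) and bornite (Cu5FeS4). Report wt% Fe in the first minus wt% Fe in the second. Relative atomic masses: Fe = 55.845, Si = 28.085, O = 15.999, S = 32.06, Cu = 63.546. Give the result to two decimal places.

31.20 percentage points

Fe in Fe2Si2O6: molar mass 263.854 g/mol; 2×55.845 = 111.690 g → 42.33 wt%.
Fe in Cu5FeS4: molar mass 501.815 g/mol; 1×55.845 = 55.845 g → 11.13 wt%.
Difference = 42.33 − 11.13 = 31.20 percentage points.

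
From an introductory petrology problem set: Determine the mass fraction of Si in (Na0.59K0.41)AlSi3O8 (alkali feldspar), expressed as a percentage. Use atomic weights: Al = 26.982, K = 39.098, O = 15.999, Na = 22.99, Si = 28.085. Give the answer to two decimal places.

Formula mass = 0.59·22.99 + 0.41·39.098 + 1·26.982 + 3·28.085 + 8·15.999 = 268.823 g/mol, of which 84.255 g is Si.
So Si makes up 84.255/268.823 = 0.3134 of the mass, i.e. 31.34%.

31.34 wt%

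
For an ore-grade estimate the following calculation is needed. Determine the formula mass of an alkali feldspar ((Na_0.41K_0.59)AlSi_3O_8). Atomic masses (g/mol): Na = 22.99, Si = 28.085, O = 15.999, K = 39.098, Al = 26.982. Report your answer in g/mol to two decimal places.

The formula mass is the sum 0.41(22.99) + 0.59(39.098) + 1(26.982) + 3(28.085) + 8(15.999).

271.72 g/mol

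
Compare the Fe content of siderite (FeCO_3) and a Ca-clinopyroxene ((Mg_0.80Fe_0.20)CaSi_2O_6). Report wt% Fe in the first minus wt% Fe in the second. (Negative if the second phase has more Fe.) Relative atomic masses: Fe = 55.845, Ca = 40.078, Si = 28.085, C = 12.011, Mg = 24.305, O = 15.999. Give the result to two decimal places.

First mineral: 55.845 g Fe in 115.853 g formula = 48.20 wt% Fe.
Second mineral: 11.169 g Fe in 222.855 g formula = 5.01 wt% Fe.
48.20% − 5.01% gives a difference of 43.19 percentage points.

43.19 percentage points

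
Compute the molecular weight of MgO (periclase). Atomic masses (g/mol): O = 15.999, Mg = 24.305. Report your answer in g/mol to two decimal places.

Mg: 1 × 24.305 = 24.3050
O: 1 × 15.999 = 15.9990
Summing the contributions gives the formula mass.

40.30 g/mol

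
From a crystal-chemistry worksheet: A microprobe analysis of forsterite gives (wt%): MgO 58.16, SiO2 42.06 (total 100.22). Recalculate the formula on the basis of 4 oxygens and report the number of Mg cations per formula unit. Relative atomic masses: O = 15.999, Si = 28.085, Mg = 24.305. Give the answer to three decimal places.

2.030 Mg apfu

MgO (M=40.304): mol = 1.44303; Mg = 1.44303, O = 1.44303.
SiO2 (M=60.083): mol = 0.70003; Si = 0.70003, O = 1.40006.
ΣO = 2.84309; factor = 4/ΣO = 1.40692.
Mg apfu = 1.44303 × 1.40692 = 2.030.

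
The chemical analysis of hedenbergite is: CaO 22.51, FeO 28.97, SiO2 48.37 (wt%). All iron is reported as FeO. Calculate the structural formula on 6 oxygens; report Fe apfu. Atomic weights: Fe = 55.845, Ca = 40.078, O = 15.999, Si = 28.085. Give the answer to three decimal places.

22.51 wt% CaO ÷ 56.077 g/mol = 0.40141 mol, giving 0.40141 Ca and 0.40141 O.
28.97 wt% FeO ÷ 71.844 g/mol = 0.40323 mol, giving 0.40323 Fe and 0.40323 O.
48.37 wt% SiO2 ÷ 60.083 g/mol = 0.80505 mol, giving 0.80505 Si and 1.61010 O.
Oxygen sums to 2.41474; scaling by 6/2.41474 = 2.48474 puts the formula on 6 O.
Fe: 0.40323 × 2.48474 = 1.002 atoms per formula unit.

1.002 Fe apfu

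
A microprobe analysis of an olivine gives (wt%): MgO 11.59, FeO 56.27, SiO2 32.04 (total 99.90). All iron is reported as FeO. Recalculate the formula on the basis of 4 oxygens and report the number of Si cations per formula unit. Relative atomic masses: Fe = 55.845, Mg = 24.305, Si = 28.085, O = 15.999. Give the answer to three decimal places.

0.998 Si apfu

MgO (M=40.304): mol = 0.28756; Mg = 0.28756, O = 0.28756.
FeO (M=71.844): mol = 0.78322; Fe = 0.78322, O = 0.78322.
SiO2 (M=60.083): mol = 0.53326; Si = 0.53326, O = 1.06652.
ΣO = 2.13730; factor = 4/ΣO = 1.87152.
Si apfu = 0.53326 × 1.87152 = 0.998.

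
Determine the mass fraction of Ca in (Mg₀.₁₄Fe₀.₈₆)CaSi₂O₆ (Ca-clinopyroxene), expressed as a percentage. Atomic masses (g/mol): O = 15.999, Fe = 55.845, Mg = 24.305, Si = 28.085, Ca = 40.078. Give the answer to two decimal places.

Molar mass of (Mg₀.₁₄Fe₀.₈₆)CaSi₂O₆: 0.14*24.305 + 0.86*55.845 + 1*40.078 + 2*28.085 + 6*15.999 = 243.671 g/mol.
Mass of Ca per formula unit: 1 × 40.078 = 40.078 g.
Weight fraction Ca = 40.078 / 243.671 = 0.1645.

16.45 wt%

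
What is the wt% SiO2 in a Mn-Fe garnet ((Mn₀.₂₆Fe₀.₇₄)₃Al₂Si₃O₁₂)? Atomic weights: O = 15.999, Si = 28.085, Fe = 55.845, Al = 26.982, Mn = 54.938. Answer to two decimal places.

Formula mass = 497.035 g/mol.
3 Si → 3.0000 mol SiO2 per formula unit; M(SiO2) = 60.083, so SiO2 mass = 180.249 g.
180.249/497.035 × 100 = 36.26 wt%.

36.26 wt%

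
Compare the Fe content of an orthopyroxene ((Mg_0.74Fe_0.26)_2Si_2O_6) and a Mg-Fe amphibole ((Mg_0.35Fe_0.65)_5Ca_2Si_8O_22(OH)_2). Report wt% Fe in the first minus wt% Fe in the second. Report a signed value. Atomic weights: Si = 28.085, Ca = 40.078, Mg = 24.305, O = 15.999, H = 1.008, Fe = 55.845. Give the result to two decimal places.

M((Mg_0.74Fe_0.26)_2Si_2O_6) = 217.175 g/mol, so wt% Fe = 29.039/217.175 × 100 = 13.37%.
M((Mg_0.35Fe_0.65)_5Ca_2Si_8O_22(OH)_2) = 914.858 g/mol, so wt% Fe = 181.496/914.858 × 100 = 19.84%.
13.37 − 19.84 = -6.47 pp.

-6.47 percentage points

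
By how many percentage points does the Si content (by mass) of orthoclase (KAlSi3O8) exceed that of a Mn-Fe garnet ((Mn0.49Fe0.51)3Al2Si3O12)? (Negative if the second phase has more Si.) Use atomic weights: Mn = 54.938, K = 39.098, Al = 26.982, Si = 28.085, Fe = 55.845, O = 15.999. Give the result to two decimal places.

13.30 percentage points

M(KAlSi3O8) = 278.327 g/mol, so wt% Si = 84.255/278.327 × 100 = 30.27%.
M((Mn0.49Fe0.51)3Al2Si3O12) = 496.409 g/mol, so wt% Si = 84.255/496.409 × 100 = 16.97%.
30.27 − 16.97 = 13.30 pp.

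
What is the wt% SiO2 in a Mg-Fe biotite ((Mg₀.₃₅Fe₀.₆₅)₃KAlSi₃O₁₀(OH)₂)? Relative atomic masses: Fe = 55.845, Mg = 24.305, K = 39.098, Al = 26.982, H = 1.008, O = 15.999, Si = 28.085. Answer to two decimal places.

37.65 wt%

Formula mass = 478.757 g/mol.
3 Si → 3.0000 mol SiO2 per formula unit; M(SiO2) = 60.083, so SiO2 mass = 180.249 g.
180.249/478.757 × 100 = 37.65 wt%.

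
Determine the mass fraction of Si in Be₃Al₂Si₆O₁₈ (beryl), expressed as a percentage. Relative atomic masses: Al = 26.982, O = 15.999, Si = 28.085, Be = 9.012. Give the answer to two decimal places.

M(Be₃Al₂Si₆O₁₈) = 537.492 g/mol.
Si contributes 6 × 28.085 = 168.510 g per mole.
168.510/537.492 = 0.3135 → 31.35%.

31.35 mass %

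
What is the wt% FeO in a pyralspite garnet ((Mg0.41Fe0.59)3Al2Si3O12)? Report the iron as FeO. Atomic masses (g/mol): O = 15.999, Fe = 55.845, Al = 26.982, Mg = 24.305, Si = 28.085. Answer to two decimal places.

27.71 wt%

Molar mass of (Mg0.41Fe0.59)3Al2Si3O12 = 1.23·24.305 + 1.77·55.845 + 2·26.982 + 3·28.085 + 12·15.999 = 458.948 g/mol.
Each formula unit contains 1.77 Fe, equivalent to 1.77/1 = 1.7700 mol FeO.
M(FeO) = 1×55.845 + 1×15.999 = 71.844 g/mol.
Mass of FeO per formula unit = 1.7700 × 71.844 = 127.164 g.
FeO wt% = 127.164 / 458.948 × 100 = 27.71%.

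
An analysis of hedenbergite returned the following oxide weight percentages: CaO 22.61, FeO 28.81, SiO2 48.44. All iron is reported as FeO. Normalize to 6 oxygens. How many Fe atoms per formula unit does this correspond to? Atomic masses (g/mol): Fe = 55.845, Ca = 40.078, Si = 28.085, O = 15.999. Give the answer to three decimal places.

0.996 Fe apfu

CaO (M=56.077): mol = 0.40320; Ca = 0.40320, O = 0.40320.
FeO (M=71.844): mol = 0.40101; Fe = 0.40101, O = 0.40101.
SiO2 (M=60.083): mol = 0.80622; Si = 0.80622, O = 1.61244.
ΣO = 2.41665; factor = 6/ΣO = 2.48278.
Fe apfu = 0.40101 × 2.48278 = 0.996.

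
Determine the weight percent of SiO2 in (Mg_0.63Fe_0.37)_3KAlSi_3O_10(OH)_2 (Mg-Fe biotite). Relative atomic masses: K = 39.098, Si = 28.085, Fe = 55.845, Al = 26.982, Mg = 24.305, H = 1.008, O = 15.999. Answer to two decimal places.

Molar mass of (Mg_0.63Fe_0.37)_3KAlSi_3O_10(OH)_2 = 1.89×24.305 + 1.11×55.845 + 1×39.098 + 1×26.982 + 3×28.085 + 12×15.999 + 2×1.008 = 452.263 g/mol.
Each formula unit contains 3 Si, equivalent to 3/1 = 3.0000 mol SiO2.
M(SiO2) = 1×28.085 + 2×15.999 = 60.083 g/mol.
Mass of SiO2 per formula unit = 3.0000 × 60.083 = 180.249 g.
SiO2 wt% = 180.249 / 452.263 × 100 = 39.85%.

39.85 wt%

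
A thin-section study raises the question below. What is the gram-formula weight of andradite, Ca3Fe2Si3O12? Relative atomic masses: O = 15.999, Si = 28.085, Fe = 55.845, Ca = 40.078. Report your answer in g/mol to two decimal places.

M = 3*40.078 + 2*55.845 + 3*28.085 + 12*15.999

508.17 g/mol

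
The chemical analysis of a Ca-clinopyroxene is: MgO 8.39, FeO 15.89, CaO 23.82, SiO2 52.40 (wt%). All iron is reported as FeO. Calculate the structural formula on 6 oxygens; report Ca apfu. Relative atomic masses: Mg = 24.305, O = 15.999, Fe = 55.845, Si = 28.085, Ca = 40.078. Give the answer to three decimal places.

0.981 Ca apfu

8.39 wt% MgO ÷ 40.304 g/mol = 0.20817 mol, giving 0.20817 Mg and 0.20817 O.
15.89 wt% FeO ÷ 71.844 g/mol = 0.22117 mol, giving 0.22117 Fe and 0.22117 O.
23.82 wt% CaO ÷ 56.077 g/mol = 0.42477 mol, giving 0.42477 Ca and 0.42477 O.
52.40 wt% SiO2 ÷ 60.083 g/mol = 0.87213 mol, giving 0.87213 Si and 1.74426 O.
Oxygen sums to 2.59837; scaling by 6/2.59837 = 2.30914 puts the formula on 6 O.
Ca: 0.42477 × 2.30914 = 0.981 atoms per formula unit.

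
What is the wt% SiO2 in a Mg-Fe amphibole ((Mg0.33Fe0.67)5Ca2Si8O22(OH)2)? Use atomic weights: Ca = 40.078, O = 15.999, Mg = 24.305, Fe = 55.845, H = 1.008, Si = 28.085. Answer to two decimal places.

Formula mass = 918.012 g/mol.
8 Si → 8.0000 mol SiO2 per formula unit; M(SiO2) = 60.083, so SiO2 mass = 480.664 g.
480.664/918.012 × 100 = 52.36 wt%.

52.36 wt%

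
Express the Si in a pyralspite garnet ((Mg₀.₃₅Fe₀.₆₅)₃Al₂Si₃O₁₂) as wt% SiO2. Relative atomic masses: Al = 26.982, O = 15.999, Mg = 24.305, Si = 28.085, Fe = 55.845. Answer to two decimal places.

Formula mass = 464.625 g/mol.
3 Si → 3.0000 mol SiO2 per formula unit; M(SiO2) = 60.083, so SiO2 mass = 180.249 g.
180.249/464.625 × 100 = 38.79 wt%.

38.79 wt%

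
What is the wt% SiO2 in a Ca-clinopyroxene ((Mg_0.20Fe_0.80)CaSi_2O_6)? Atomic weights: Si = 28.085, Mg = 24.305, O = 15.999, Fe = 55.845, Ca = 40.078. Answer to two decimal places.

M((Mg_0.20Fe_0.80)CaSi_2O_6) = 241.779 g/mol; M(SiO2) = 60.083 g/mol.
Moles SiO2 per formula unit = 2 Si ÷ 1 = 2.0000.
SiO2 fraction = (2.0000 × 60.083) / 241.779 = 120.166/241.779 = 0.4970.

49.70 wt%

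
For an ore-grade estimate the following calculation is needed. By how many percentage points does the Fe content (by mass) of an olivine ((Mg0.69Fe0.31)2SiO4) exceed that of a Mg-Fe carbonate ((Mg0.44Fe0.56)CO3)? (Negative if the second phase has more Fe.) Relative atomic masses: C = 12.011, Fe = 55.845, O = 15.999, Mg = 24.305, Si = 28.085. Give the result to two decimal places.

Fe in (Mg0.69Fe0.31)2SiO4: molar mass 160.246 g/mol; 0.62×55.845 = 34.624 g → 21.61 wt%.
Fe in (Mg0.44Fe0.56)CO3: molar mass 101.975 g/mol; 0.56×55.845 = 31.273 g → 30.67 wt%.
Difference = 21.61 − 30.67 = -9.06 percentage points.

-9.06 percentage points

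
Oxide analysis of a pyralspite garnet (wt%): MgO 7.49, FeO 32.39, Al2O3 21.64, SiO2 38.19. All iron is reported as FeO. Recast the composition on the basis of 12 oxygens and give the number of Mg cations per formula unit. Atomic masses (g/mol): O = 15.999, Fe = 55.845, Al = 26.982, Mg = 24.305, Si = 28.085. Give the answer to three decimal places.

0.876 Mg apfu

MgO (M=40.304): mol = 0.18584; Mg = 0.18584, O = 0.18584.
FeO (M=71.844): mol = 0.45084; Fe = 0.45084, O = 0.45084.
Al2O3 (M=101.961): mol = 0.21224; Al = 0.42448, O = 0.63672.
SiO2 (M=60.083): mol = 0.63562; Si = 0.63562, O = 1.27124.
ΣO = 2.54464; factor = 12/ΣO = 4.71579.
Mg apfu = 0.18584 × 4.71579 = 0.876.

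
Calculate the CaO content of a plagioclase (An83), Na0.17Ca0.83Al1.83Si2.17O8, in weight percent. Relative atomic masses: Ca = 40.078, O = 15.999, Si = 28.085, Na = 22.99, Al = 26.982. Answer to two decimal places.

Molar mass of Na0.17Ca0.83Al1.83Si2.17O8 = 0.17*22.99 + 0.83*40.078 + 1.83*26.982 + 2.17*28.085 + 8*15.999 = 275.487 g/mol.
Each formula unit contains 0.83 Ca, equivalent to 0.83/1 = 0.8300 mol CaO.
M(CaO) = 1×40.078 + 1×15.999 = 56.077 g/mol.
Mass of CaO per formula unit = 0.8300 × 56.077 = 46.544 g.
CaO wt% = 46.544 / 275.487 × 100 = 16.90%.

16.90 wt%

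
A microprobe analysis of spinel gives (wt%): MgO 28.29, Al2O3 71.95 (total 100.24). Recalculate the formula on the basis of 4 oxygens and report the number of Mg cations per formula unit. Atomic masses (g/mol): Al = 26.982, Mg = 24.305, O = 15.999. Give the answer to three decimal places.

28.29 wt% MgO ÷ 40.304 g/mol = 0.70192 mol, giving 0.70192 Mg and 0.70192 O.
71.95 wt% Al2O3 ÷ 101.961 g/mol = 0.70566 mol, giving 1.41132 Al and 2.11698 O.
Oxygen sums to 2.81890; scaling by 4/2.81890 = 1.41899 puts the formula on 4 O.
Mg: 0.70192 × 1.41899 = 0.996 atoms per formula unit.

0.996 Mg apfu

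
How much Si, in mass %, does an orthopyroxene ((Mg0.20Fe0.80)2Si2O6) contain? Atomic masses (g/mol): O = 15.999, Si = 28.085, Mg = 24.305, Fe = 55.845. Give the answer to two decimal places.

Formula mass = 0.40*24.305 + 1.60*55.845 + 2*28.085 + 6*15.999 = 251.238 g/mol, of which 56.170 g is Si.
So Si makes up 56.170/251.238 = 0.2236 of the mass, i.e. 22.36%.

22.36 mass %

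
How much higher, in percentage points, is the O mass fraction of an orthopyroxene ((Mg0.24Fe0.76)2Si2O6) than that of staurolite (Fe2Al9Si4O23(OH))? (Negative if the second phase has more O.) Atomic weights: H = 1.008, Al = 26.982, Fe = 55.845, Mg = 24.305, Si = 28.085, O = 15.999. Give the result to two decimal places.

-6.48 percentage points

First mineral: 95.994 g O in 248.715 g formula = 38.60 wt% O.
Second mineral: 383.976 g O in 851.852 g formula = 45.08 wt% O.
38.60% − 45.08% gives a difference of -6.48 percentage points.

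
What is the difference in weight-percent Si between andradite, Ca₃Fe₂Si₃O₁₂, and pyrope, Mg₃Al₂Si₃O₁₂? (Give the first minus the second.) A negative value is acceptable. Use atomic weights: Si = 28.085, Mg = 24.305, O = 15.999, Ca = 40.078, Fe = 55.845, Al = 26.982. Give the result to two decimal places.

M(Ca₃Fe₂Si₃O₁₂) = 508.167 g/mol, so wt% Si = 84.255/508.167 × 100 = 16.58%.
M(Mg₃Al₂Si₃O₁₂) = 403.122 g/mol, so wt% Si = 84.255/403.122 × 100 = 20.90%.
16.58 − 20.90 = -4.32 pp.

-4.32 percentage points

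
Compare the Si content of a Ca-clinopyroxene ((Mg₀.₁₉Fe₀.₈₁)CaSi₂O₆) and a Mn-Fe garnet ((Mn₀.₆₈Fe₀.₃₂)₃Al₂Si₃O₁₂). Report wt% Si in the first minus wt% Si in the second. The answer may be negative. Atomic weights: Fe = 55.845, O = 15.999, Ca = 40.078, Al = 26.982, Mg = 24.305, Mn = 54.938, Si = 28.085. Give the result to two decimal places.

6.21 percentage points

M((Mg₀.₁₉Fe₀.₈₁)CaSi₂O₆) = 242.094 g/mol, so wt% Si = 56.170/242.094 × 100 = 23.20%.
M((Mn₀.₆₈Fe₀.₃₂)₃Al₂Si₃O₁₂) = 495.892 g/mol, so wt% Si = 84.255/495.892 × 100 = 16.99%.
23.20 − 16.99 = 6.21 pp.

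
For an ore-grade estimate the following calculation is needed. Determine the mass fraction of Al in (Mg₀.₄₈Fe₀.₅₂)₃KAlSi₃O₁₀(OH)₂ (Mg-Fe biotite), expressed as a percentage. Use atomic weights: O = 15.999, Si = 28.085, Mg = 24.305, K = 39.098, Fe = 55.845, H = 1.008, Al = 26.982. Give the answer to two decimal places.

5.78 mass %

Formula mass = 1.44×24.305 + 1.56×55.845 + 1×39.098 + 1×26.982 + 3×28.085 + 12×15.999 + 2×1.008 = 466.456 g/mol, of which 26.982 g is Al.
So Al makes up 26.982/466.456 = 0.0578 of the mass, i.e. 5.78%.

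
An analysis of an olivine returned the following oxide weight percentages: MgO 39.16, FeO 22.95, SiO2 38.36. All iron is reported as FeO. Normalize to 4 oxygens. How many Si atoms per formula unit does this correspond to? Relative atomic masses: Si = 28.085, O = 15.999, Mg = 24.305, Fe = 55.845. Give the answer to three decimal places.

0.994 Si apfu

39.16 wt% MgO ÷ 40.304 g/mol = 0.97162 mol, giving 0.97162 Mg and 0.97162 O.
22.95 wt% FeO ÷ 71.844 g/mol = 0.31944 mol, giving 0.31944 Fe and 0.31944 O.
38.36 wt% SiO2 ÷ 60.083 g/mol = 0.63845 mol, giving 0.63845 Si and 1.27690 O.
Oxygen sums to 2.56796; scaling by 4/2.56796 = 1.55766 puts the formula on 4 O.
Si: 0.63845 × 1.55766 = 0.994 atoms per formula unit.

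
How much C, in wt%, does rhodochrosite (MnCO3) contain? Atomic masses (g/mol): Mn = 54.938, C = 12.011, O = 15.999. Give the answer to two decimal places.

M(MnCO3) = 114.946 g/mol.
C contributes 1 × 12.011 = 12.011 g per mole.
12.011/114.946 = 0.1045 → 10.45%.

10.45 wt%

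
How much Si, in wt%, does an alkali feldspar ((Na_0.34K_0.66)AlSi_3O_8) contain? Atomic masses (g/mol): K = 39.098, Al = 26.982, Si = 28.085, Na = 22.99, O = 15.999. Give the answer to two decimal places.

M((Na_0.34K_0.66)AlSi_3O_8) = 272.850 g/mol.
Si contributes 3 × 28.085 = 84.255 g per mole.
84.255/272.850 = 0.3088 → 30.88%.

30.88 wt%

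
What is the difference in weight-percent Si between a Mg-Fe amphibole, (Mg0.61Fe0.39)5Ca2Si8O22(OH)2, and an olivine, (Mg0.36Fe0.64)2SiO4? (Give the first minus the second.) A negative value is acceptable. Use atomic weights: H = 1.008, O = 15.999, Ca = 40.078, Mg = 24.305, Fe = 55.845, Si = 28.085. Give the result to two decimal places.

Si in (Mg0.61Fe0.39)5Ca2Si8O22(OH)2: molar mass 873.856 g/mol; 8×28.085 = 224.680 g → 25.71 wt%.
Si in (Mg0.36Fe0.64)2SiO4: molar mass 181.062 g/mol; 1×28.085 = 28.085 g → 15.51 wt%.
Difference = 25.71 − 15.51 = 10.20 percentage points.

10.20 percentage points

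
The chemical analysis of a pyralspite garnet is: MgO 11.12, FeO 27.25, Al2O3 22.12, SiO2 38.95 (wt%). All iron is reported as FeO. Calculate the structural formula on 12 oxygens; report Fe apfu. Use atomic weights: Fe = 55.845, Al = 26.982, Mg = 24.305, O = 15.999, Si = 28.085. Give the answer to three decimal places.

MgO (M=40.304): mol = 0.27590; Mg = 0.27590, O = 0.27590.
FeO (M=71.844): mol = 0.37929; Fe = 0.37929, O = 0.37929.
Al2O3 (M=101.961): mol = 0.21695; Al = 0.43390, O = 0.65085.
SiO2 (M=60.083): mol = 0.64827; Si = 0.64827, O = 1.29654.
ΣO = 2.60258; factor = 12/ΣO = 4.61081.
Fe apfu = 0.37929 × 4.61081 = 1.749.

1.749 Fe apfu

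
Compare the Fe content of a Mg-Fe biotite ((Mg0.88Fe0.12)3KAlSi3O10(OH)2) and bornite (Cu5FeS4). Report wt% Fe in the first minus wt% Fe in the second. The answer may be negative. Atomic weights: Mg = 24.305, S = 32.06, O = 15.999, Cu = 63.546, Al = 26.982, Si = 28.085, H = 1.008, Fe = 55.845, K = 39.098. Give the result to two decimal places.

Fe in (Mg0.88Fe0.12)3KAlSi3O10(OH)2: molar mass 428.608 g/mol; 0.36×55.845 = 20.104 g → 4.69 wt%.
Fe in Cu5FeS4: molar mass 501.815 g/mol; 1×55.845 = 55.845 g → 11.13 wt%.
Difference = 4.69 − 11.13 = -6.44 percentage points.

-6.44 percentage points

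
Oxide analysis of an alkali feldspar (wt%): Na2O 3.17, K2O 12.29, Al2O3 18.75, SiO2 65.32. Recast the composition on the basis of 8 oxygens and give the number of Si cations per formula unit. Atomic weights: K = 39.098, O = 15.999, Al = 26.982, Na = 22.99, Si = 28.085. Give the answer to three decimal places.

Na2O (M=61.979): mol = 0.05115; Na = 0.10230, O = 0.05115.
K2O (M=94.195): mol = 0.13047; K = 0.26094, O = 0.13047.
Al2O3 (M=101.961): mol = 0.18389; Al = 0.36778, O = 0.55167.
SiO2 (M=60.083): mol = 1.08716; Si = 1.08716, O = 2.17432.
ΣO = 2.90761; factor = 8/ΣO = 2.75140.
Si apfu = 1.08716 × 2.75140 = 2.991.

2.991 Si apfu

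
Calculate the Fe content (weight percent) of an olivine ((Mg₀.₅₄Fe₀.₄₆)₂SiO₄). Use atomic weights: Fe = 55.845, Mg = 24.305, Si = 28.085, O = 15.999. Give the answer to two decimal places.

30.27 weight percent

M((Mg₀.₅₄Fe₀.₄₆)₂SiO₄) = 169.708 g/mol.
Fe contributes 0.92 × 55.845 = 51.377 g per mole.
51.377/169.708 = 0.3027 → 30.27%.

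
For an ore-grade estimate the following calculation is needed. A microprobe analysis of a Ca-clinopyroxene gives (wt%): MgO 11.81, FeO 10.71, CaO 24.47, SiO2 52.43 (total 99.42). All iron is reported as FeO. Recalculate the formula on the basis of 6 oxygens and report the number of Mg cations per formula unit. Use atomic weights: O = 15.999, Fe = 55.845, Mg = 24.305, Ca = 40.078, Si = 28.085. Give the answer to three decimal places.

0.670 Mg apfu

MgO (M=40.304): mol = 0.29302; Mg = 0.29302, O = 0.29302.
FeO (M=71.844): mol = 0.14907; Fe = 0.14907, O = 0.14907.
CaO (M=56.077): mol = 0.43636; Ca = 0.43636, O = 0.43636.
SiO2 (M=60.083): mol = 0.87263; Si = 0.87263, O = 1.74526.
ΣO = 2.62371; factor = 6/ΣO = 2.28684.
Mg apfu = 0.29302 × 2.28684 = 0.670.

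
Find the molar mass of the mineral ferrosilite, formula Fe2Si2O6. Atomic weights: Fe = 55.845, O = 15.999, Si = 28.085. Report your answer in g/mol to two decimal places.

Fe: 2 × 55.845 = 111.6900
Si: 2 × 28.085 = 56.1700
O: 6 × 15.999 = 95.9940
Summing the contributions gives the formula mass.

263.85 g/mol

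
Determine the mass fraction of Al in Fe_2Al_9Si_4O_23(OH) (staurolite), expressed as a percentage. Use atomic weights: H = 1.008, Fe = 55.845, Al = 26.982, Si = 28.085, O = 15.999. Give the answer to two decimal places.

28.51 mass %

M(Fe_2Al_9Si_4O_23(OH)) = 851.852 g/mol.
Al contributes 9 × 26.982 = 242.838 g per mole.
242.838/851.852 = 0.2851 → 28.51%.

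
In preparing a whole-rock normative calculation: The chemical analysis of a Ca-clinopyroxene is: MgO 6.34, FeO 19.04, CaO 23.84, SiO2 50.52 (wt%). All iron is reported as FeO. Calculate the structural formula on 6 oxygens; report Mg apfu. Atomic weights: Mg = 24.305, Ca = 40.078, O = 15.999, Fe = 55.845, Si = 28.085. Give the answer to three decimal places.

0.373 Mg apfu

MgO: 6.34/40.304 = 0.15730 mol → 0.15730 mol Mg, 0.15730 mol O.
FeO: 19.04/71.844 = 0.26502 mol → 0.26502 mol Fe, 0.26502 mol O.
CaO: 23.84/56.077 = 0.42513 mol → 0.42513 mol Ca, 0.42513 mol O.
SiO2: 50.52/60.083 = 0.84084 mol → 0.84084 mol Si, 1.68168 mol O.
Total oxygen = 2.52913 mol. Normalization factor = 6/2.52913 = 2.37236.
Mg per 6 O = 0.15730 × 2.37236 = 0.373.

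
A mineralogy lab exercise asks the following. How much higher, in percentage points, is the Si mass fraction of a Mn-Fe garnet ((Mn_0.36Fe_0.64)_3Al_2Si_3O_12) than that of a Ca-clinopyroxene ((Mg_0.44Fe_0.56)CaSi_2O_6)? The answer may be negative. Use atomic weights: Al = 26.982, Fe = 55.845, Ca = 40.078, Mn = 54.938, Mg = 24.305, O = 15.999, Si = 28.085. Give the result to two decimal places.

-7.02 percentage points

First mineral: 84.255 g Si in 496.762 g formula = 16.96 wt% Si.
Second mineral: 56.170 g Si in 234.209 g formula = 23.98 wt% Si.
16.96% − 23.98% gives a difference of -7.02 percentage points.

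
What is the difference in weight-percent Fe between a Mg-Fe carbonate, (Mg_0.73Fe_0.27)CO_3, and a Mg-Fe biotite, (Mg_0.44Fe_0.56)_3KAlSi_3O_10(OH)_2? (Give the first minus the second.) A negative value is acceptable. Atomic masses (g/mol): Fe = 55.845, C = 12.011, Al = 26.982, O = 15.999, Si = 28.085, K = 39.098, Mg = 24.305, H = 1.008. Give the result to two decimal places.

Fe in (Mg_0.73Fe_0.27)CO_3: molar mass 92.829 g/mol; 0.27×55.845 = 15.078 g → 16.24 wt%.
Fe in (Mg_0.44Fe_0.56)_3KAlSi_3O_10(OH)_2: molar mass 470.241 g/mol; 1.68×55.845 = 93.820 g → 19.95 wt%.
Difference = 16.24 − 19.95 = -3.71 percentage points.

-3.71 percentage points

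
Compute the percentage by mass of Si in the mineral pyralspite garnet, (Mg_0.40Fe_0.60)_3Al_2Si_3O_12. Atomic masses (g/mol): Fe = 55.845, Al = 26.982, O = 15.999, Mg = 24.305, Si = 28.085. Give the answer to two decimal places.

18.32 wt%

M((Mg_0.40Fe_0.60)_3Al_2Si_3O_12) = 459.894 g/mol.
Si contributes 3 × 28.085 = 84.255 g per mole.
84.255/459.894 = 0.1832 → 18.32%.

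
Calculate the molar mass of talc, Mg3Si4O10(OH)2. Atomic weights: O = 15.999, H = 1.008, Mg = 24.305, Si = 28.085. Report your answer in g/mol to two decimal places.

379.26 g/mol

The formula mass is the sum 3×24.305 + 4×28.085 + 12×15.999 + 2×1.008.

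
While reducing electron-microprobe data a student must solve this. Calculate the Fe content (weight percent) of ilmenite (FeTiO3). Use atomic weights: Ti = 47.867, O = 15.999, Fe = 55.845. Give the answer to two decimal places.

36.81 weight percent

Molar mass of FeTiO3: 1·55.845 + 1·47.867 + 3·15.999 = 151.709 g/mol.
Mass of Fe per formula unit: 1 × 55.845 = 55.845 g.
Weight fraction Fe = 55.845 / 151.709 = 0.3681.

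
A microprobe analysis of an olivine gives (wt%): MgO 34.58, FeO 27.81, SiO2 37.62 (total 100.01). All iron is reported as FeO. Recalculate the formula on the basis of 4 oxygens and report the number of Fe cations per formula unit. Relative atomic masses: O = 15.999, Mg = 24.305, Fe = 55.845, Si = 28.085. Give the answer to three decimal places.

MgO: 34.58/40.304 = 0.85798 mol → 0.85798 mol Mg, 0.85798 mol O.
FeO: 27.81/71.844 = 0.38709 mol → 0.38709 mol Fe, 0.38709 mol O.
SiO2: 37.62/60.083 = 0.62613 mol → 0.62613 mol Si, 1.25226 mol O.
Total oxygen = 2.49733 mol. Normalization factor = 4/2.49733 = 1.60171.
Fe per 4 O = 0.38709 × 1.60171 = 0.620.

0.620 Fe apfu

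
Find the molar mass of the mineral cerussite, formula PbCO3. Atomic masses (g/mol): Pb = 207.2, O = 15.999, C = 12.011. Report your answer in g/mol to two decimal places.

The formula mass is the sum 1*207.2 + 1*12.011 + 3*15.999.

267.21 g/mol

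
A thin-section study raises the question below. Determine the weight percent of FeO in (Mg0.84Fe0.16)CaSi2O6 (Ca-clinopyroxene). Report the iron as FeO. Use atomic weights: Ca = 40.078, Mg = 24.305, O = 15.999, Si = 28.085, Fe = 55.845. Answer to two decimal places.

Molar mass of (Mg0.84Fe0.16)CaSi2O6 = 0.84·24.305 + 0.16·55.845 + 1·40.078 + 2·28.085 + 6·15.999 = 221.593 g/mol.
Each formula unit contains 0.16 Fe, equivalent to 0.16/1 = 0.1600 mol FeO.
M(FeO) = 1×55.845 + 1×15.999 = 71.844 g/mol.
Mass of FeO per formula unit = 0.1600 × 71.844 = 11.495 g.
FeO wt% = 11.495 / 221.593 × 100 = 5.19%.

5.19 wt%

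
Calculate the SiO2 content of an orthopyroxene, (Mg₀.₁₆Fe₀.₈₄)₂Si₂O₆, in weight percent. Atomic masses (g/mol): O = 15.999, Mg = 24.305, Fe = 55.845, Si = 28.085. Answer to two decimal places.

47.35 wt%

Formula mass = 253.761 g/mol.
2 Si → 2.0000 mol SiO2 per formula unit; M(SiO2) = 60.083, so SiO2 mass = 120.166 g.
120.166/253.761 × 100 = 47.35 wt%.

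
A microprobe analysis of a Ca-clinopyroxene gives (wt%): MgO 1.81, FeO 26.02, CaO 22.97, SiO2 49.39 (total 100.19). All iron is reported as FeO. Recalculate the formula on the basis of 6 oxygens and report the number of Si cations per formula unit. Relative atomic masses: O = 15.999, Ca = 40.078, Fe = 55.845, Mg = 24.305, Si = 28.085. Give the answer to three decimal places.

2.004 Si apfu

MgO (M=40.304): mol = 0.04491; Mg = 0.04491, O = 0.04491.
FeO (M=71.844): mol = 0.36217; Fe = 0.36217, O = 0.36217.
CaO (M=56.077): mol = 0.40962; Ca = 0.40962, O = 0.40962.
SiO2 (M=60.083): mol = 0.82203; Si = 0.82203, O = 1.64406.
ΣO = 2.46076; factor = 6/ΣO = 2.43827.
Si apfu = 0.82203 × 2.43827 = 2.004.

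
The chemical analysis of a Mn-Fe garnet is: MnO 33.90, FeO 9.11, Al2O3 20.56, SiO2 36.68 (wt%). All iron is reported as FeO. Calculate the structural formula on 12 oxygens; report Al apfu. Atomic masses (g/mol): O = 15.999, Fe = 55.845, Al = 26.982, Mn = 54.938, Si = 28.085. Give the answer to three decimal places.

1.991 Al apfu

MnO: 33.90/70.937 = 0.47789 mol → 0.47789 mol Mn, 0.47789 mol O.
FeO: 9.11/71.844 = 0.12680 mol → 0.12680 mol Fe, 0.12680 mol O.
Al2O3: 20.56/101.961 = 0.20165 mol → 0.40330 mol Al, 0.60495 mol O.
SiO2: 36.68/60.083 = 0.61049 mol → 0.61049 mol Si, 1.22098 mol O.
Total oxygen = 2.43062 mol. Normalization factor = 12/2.43062 = 4.93701.
Al per 12 O = 0.40330 × 4.93701 = 1.991.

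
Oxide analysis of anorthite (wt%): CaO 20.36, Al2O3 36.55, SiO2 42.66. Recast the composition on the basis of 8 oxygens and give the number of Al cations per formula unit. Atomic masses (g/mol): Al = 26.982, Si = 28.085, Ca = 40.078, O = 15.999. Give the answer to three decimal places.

CaO (M=56.077): mol = 0.36307; Ca = 0.36307, O = 0.36307.
Al2O3 (M=101.961): mol = 0.35847; Al = 0.71694, O = 1.07541.
SiO2 (M=60.083): mol = 0.71002; Si = 0.71002, O = 1.42004.
ΣO = 2.85852; factor = 8/ΣO = 2.79865.
Al apfu = 0.71694 × 2.79865 = 2.006.

2.006 Al apfu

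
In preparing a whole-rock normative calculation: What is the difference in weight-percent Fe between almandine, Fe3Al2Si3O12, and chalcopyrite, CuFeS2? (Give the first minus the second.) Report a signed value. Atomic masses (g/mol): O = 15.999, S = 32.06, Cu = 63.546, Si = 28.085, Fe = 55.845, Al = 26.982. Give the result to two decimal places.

Fe in Fe3Al2Si3O12: molar mass 497.742 g/mol; 3×55.845 = 167.535 g → 33.66 wt%.
Fe in CuFeS2: molar mass 183.511 g/mol; 1×55.845 = 55.845 g → 30.43 wt%.
Difference = 33.66 − 30.43 = 3.23 percentage points.

3.23 percentage points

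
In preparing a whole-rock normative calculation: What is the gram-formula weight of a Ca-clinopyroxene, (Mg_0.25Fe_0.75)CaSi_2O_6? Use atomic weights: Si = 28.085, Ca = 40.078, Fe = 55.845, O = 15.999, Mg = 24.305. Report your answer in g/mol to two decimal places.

240.20 g/mol

M = 0.25×24.305 + 0.75×55.845 + 1×40.078 + 2×28.085 + 6×15.999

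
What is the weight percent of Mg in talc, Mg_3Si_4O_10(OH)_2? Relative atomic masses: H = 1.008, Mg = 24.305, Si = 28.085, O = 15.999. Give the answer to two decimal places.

Molar mass of Mg_3Si_4O_10(OH)_2: 3*24.305 + 4*28.085 + 12*15.999 + 2*1.008 = 379.259 g/mol.
Mass of Mg per formula unit: 3 × 24.305 = 72.915 g.
Weight fraction Mg = 72.915 / 379.259 = 0.1923.

19.23 weight percent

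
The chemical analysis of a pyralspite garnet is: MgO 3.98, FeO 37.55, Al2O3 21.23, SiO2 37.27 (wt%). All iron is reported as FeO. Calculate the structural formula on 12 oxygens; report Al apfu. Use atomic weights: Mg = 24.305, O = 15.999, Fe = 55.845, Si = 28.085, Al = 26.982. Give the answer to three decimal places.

2.010 Al apfu

MgO: 3.98/40.304 = 0.09875 mol → 0.09875 mol Mg, 0.09875 mol O.
FeO: 37.55/71.844 = 0.52266 mol → 0.52266 mol Fe, 0.52266 mol O.
Al2O3: 21.23/101.961 = 0.20822 mol → 0.41644 mol Al, 0.62466 mol O.
SiO2: 37.27/60.083 = 0.62031 mol → 0.62031 mol Si, 1.24062 mol O.
Total oxygen = 2.48669 mol. Normalization factor = 12/2.48669 = 4.82569.
Al per 12 O = 0.41644 × 4.82569 = 2.010.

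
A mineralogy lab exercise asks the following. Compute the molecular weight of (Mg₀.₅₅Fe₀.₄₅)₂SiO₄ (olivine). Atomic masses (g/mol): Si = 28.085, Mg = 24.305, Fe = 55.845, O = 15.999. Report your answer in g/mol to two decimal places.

169.08 g/mol

M = 1.10*24.305 + 0.90*55.845 + 1*28.085 + 4*15.999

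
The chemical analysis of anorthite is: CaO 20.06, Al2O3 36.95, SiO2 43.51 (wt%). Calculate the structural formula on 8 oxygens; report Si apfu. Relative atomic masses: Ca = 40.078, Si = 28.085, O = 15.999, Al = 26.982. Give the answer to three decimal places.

2.002 Si apfu

20.06 wt% CaO ÷ 56.077 g/mol = 0.35772 mol, giving 0.35772 Ca and 0.35772 O.
36.95 wt% Al2O3 ÷ 101.961 g/mol = 0.36239 mol, giving 0.72478 Al and 1.08717 O.
43.51 wt% SiO2 ÷ 60.083 g/mol = 0.72416 mol, giving 0.72416 Si and 1.44832 O.
Oxygen sums to 2.89321; scaling by 8/2.89321 = 2.76509 puts the formula on 8 O.
Si: 0.72416 × 2.76509 = 2.002 atoms per formula unit.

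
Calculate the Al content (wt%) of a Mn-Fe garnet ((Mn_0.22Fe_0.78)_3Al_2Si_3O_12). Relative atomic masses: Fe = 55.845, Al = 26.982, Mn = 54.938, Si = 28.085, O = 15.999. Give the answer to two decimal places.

Molar mass of (Mn_0.22Fe_0.78)_3Al_2Si_3O_12: 0.66·54.938 + 2.34·55.845 + 2·26.982 + 3·28.085 + 12·15.999 = 497.143 g/mol.
Mass of Al per formula unit: 2 × 26.982 = 53.964 g.
Weight fraction Al = 53.964 / 497.143 = 0.1085.

10.85 wt%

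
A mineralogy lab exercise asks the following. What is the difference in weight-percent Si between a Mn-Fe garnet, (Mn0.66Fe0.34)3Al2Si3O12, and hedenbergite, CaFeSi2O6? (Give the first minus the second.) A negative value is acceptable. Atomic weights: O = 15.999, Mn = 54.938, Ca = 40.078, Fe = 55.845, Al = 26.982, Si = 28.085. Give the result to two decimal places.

First mineral: 84.255 g Si in 495.946 g formula = 16.99 wt% Si.
Second mineral: 56.170 g Si in 248.087 g formula = 22.64 wt% Si.
16.99% − 22.64% gives a difference of -5.65 percentage points.

-5.65 percentage points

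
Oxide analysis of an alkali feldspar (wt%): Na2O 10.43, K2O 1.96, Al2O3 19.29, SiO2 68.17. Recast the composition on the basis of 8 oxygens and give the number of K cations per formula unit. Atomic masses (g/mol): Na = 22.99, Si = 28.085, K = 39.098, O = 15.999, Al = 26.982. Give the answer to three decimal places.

Na2O (M=61.979): mol = 0.16828; Na = 0.33656, O = 0.16828.
K2O (M=94.195): mol = 0.02081; K = 0.04162, O = 0.02081.
Al2O3 (M=101.961): mol = 0.18919; Al = 0.37838, O = 0.56757.
SiO2 (M=60.083): mol = 1.13460; Si = 1.13460, O = 2.26920.
ΣO = 3.02586; factor = 8/ΣO = 2.64388.
K apfu = 0.04162 × 2.64388 = 0.110.

0.110 K apfu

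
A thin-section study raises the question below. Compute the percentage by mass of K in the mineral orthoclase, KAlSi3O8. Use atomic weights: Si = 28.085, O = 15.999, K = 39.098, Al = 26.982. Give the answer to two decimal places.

M(KAlSi3O8) = 278.327 g/mol.
K contributes 1 × 39.098 = 39.098 g per mole.
39.098/278.327 = 0.1405 → 14.05%.

14.05 mass %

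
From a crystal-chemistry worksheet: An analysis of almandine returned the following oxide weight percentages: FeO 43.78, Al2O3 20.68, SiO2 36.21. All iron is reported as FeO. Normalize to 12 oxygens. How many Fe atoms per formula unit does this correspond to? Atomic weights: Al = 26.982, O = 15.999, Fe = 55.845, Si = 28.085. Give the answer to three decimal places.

43.78 wt% FeO ÷ 71.844 g/mol = 0.60938 mol, giving 0.60938 Fe and 0.60938 O.
20.68 wt% Al2O3 ÷ 101.961 g/mol = 0.20282 mol, giving 0.40564 Al and 0.60846 O.
36.21 wt% SiO2 ÷ 60.083 g/mol = 0.60267 mol, giving 0.60267 Si and 1.20534 O.
Oxygen sums to 2.42318; scaling by 12/2.42318 = 4.95217 puts the formula on 12 O.
Fe: 0.60938 × 4.95217 = 3.018 atoms per formula unit.

3.018 Fe apfu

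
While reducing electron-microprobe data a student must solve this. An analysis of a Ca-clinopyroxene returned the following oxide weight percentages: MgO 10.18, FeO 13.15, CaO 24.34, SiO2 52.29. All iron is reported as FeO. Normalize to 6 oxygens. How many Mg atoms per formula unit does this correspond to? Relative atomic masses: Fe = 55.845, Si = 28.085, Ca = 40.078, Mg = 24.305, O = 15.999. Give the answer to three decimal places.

MgO: 10.18/40.304 = 0.25258 mol → 0.25258 mol Mg, 0.25258 mol O.
FeO: 13.15/71.844 = 0.18304 mol → 0.18304 mol Fe, 0.18304 mol O.
CaO: 24.34/56.077 = 0.43405 mol → 0.43405 mol Ca, 0.43405 mol O.
SiO2: 52.29/60.083 = 0.87030 mol → 0.87030 mol Si, 1.74060 mol O.
Total oxygen = 2.61027 mol. Normalization factor = 6/2.61027 = 2.29861.
Mg per 6 O = 0.25258 × 2.29861 = 0.581.

0.581 Mg apfu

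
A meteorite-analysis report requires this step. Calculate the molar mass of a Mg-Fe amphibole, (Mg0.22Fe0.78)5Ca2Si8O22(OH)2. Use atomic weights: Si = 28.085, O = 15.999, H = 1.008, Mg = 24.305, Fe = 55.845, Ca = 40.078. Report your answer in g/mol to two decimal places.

935.36 g/mol

The formula mass is the sum 1.10(24.305) + 3.90(55.845) + 2(40.078) + 8(28.085) + 24(15.999) + 2(1.008).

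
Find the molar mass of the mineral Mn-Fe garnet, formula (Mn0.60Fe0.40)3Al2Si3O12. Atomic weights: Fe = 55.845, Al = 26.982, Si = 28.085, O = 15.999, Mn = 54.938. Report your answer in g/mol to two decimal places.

Mn: 1.80 × 54.938 = 98.8884
Fe: 1.20 × 55.845 = 67.0140
Al: 2 × 26.982 = 53.9640
Si: 3 × 28.085 = 84.2550
O: 12 × 15.999 = 191.9880
Summing the contributions gives the formula mass.

496.11 g/mol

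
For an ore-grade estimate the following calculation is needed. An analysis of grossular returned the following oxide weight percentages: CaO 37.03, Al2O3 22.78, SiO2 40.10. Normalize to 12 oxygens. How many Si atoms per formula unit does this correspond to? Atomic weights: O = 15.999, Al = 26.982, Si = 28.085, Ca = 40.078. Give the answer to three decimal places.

CaO: 37.03/56.077 = 0.66034 mol → 0.66034 mol Ca, 0.66034 mol O.
Al2O3: 22.78/101.961 = 0.22342 mol → 0.44684 mol Al, 0.67026 mol O.
SiO2: 40.10/60.083 = 0.66741 mol → 0.66741 mol Si, 1.33482 mol O.
Total oxygen = 2.66542 mol. Normalization factor = 12/2.66542 = 4.50210.
Si per 12 O = 0.66741 × 4.50210 = 3.005.

3.005 Si apfu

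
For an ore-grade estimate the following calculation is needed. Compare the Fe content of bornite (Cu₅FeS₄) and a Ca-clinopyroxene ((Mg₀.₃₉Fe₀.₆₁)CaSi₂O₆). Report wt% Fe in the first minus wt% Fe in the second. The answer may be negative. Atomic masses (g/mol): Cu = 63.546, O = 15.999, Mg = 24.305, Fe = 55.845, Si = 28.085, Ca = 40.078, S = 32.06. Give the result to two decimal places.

-3.32 percentage points

M(Cu₅FeS₄) = 501.815 g/mol, so wt% Fe = 55.845/501.815 × 100 = 11.13%.
M((Mg₀.₃₉Fe₀.₆₁)CaSi₂O₆) = 235.786 g/mol, so wt% Fe = 34.065/235.786 × 100 = 14.45%.
11.13 − 14.45 = -3.32 pp.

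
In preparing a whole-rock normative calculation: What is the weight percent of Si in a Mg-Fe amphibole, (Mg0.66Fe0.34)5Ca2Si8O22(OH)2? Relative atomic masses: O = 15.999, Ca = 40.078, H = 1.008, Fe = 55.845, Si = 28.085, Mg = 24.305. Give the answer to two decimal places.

25.95 wt%

M((Mg0.66Fe0.34)5Ca2Si8O22(OH)2) = 865.971 g/mol.
Si contributes 8 × 28.085 = 224.680 g per mole.
224.680/865.971 = 0.2595 → 25.95%.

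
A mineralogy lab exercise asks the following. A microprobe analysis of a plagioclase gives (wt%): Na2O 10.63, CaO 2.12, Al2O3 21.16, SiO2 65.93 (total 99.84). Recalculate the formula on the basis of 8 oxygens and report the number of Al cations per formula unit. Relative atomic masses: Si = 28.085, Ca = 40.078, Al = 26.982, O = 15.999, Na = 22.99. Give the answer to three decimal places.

Na2O (M=61.979): mol = 0.17151; Na = 0.34302, O = 0.17151.
CaO (M=56.077): mol = 0.03781; Ca = 0.03781, O = 0.03781.
Al2O3 (M=101.961): mol = 0.20753; Al = 0.41506, O = 0.62259.
SiO2 (M=60.083): mol = 1.09732; Si = 1.09732, O = 2.19464.
ΣO = 3.02655; factor = 8/ΣO = 2.64327.
Al apfu = 0.41506 × 2.64327 = 1.097.

1.097 Al apfu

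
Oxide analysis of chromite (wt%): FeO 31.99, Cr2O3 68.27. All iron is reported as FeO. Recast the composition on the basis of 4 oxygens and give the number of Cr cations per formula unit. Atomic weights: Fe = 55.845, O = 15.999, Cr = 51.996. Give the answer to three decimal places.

FeO (M=71.844): mol = 0.44527; Fe = 0.44527, O = 0.44527.
Cr2O3 (M=151.989): mol = 0.44918; Cr = 0.89836, O = 1.34754.
ΣO = 1.79281; factor = 4/ΣO = 2.23113.
Cr apfu = 0.89836 × 2.23113 = 2.004.

2.004 Cr apfu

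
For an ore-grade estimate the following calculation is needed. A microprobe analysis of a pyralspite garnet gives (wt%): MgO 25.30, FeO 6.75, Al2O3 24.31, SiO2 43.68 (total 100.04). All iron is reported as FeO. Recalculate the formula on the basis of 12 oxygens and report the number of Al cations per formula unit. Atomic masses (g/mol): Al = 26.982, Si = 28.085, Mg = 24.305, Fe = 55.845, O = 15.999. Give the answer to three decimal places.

MgO (M=40.304): mol = 0.62773; Mg = 0.62773, O = 0.62773.
FeO (M=71.844): mol = 0.09395; Fe = 0.09395, O = 0.09395.
Al2O3 (M=101.961): mol = 0.23842; Al = 0.47684, O = 0.71526.
SiO2 (M=60.083): mol = 0.72699; Si = 0.72699, O = 1.45398.
ΣO = 2.89092; factor = 12/ΣO = 4.15093.
Al apfu = 0.47684 × 4.15093 = 1.979.

1.979 Al apfu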